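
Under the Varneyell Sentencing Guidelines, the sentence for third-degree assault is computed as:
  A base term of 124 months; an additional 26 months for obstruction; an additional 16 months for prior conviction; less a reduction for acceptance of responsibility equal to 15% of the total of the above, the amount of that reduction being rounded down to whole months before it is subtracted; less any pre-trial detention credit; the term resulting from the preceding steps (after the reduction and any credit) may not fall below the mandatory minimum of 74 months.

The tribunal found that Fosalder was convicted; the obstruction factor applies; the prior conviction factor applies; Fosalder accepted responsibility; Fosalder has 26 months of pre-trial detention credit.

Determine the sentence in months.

Obstruction enhancement: +26 months
Prior conviction enhancement: +16 months
Adjusted term: 124 months + 26 months + 16 months = 166 months
Acceptance of responsibility reduction: 15% of 166 months = 24 months (rounded down)
After reduction: 166 − 24 = 142 months
Less pre-trial detention credit: 142 months − 26 months = 116 months
Minimum 74 months: 116 months meets the minimum, no increase.

116 months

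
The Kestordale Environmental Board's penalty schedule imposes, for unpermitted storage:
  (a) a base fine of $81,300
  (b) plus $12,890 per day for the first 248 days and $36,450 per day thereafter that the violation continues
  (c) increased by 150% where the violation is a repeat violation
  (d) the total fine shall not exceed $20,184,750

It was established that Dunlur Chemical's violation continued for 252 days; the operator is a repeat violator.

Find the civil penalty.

$8,559,550

First 248 days: 248 × $12,890 = $3,196,720
Remaining days: (252 − 248) × $36,450 = $145,800
Per-day component: $3,196,720 + $145,800 = $3,342,520
Base plus per-day: $81,300 + $3,342,520 = $3,423,820
Enhancement: 150% of $3,423,820 = $5,135,730
Enhanced fine: $3,423,820 + $5,135,730 = $8,559,550
Cap at $20,184,750: $8,559,550 is within the cap, no reduction.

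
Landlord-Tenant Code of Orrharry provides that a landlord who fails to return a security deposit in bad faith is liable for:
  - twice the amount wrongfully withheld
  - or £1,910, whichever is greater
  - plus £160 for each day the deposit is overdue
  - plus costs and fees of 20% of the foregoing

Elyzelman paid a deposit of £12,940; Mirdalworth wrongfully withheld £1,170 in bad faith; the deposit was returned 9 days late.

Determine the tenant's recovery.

Doubled: 2 × £1,170 = £2,340
Minimum £1,910: £2,340 meets the minimum, no increase.
Late-return penalty: 9 × £160 = £1,440
Damages plus late penalty: £2,340 + £1,440 = £3,780
Costs and fees: 20% of £3,780 = £756
Total recovery: £3,780 + £756 = £4,536

£4,536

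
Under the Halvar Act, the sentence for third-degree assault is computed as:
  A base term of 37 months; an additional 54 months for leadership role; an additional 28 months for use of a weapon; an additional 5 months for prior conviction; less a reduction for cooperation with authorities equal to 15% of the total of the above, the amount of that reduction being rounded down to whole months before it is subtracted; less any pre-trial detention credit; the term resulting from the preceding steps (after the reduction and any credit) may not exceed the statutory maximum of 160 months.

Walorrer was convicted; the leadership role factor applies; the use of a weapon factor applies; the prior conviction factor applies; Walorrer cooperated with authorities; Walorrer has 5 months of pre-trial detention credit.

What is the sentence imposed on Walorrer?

Leadership role enhancement: +54 months
Use of a weapon enhancement: +28 months
Prior conviction enhancement: +5 months
Adjusted term: 37 months + 54 months + 28 months + 5 months = 124 months
Cooperation with authorities reduction: 15% of 124 months = 18 months (rounded down)
After reduction: 124 − 18 = 106 months
Less pre-trial detention credit: 106 months − 5 months = 101 months
Cap at 160 months: 101 months is within the cap, no reduction.

101 months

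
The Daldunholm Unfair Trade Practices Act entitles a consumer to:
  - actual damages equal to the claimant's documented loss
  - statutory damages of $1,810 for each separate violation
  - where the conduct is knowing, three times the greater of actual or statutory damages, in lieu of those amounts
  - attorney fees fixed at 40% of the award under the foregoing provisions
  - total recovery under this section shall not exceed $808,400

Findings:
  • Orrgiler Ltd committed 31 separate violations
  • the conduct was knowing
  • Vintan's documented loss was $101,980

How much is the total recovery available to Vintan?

Statutory damages: 31 × $1,810 = $56,110
Greater of actual damages ($101,980) or statutory damages ($56,110): $101,980
Trebled: 3 × $101,980 = $305,940
Attorney fees: 40% of $305,940 = $122,376
Total before cap: $305,940 + $122,376 = $428,316
Cap at $808,400: $428,316 is within the cap, no reduction.

$428,316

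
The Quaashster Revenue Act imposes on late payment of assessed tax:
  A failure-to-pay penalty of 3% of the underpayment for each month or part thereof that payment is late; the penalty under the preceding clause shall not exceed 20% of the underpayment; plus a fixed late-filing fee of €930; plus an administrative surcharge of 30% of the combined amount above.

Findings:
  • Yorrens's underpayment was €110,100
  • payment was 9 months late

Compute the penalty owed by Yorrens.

Accrued rate: 3% × 9 = 27%, capped at 20% → 20%
Failure-to-pay penalty: 20% of €110,100 = €22,020
Penalty before surcharge: €22,020 + €930 = €22,950
Administrative surcharge: 30% of €22,950 = €6,885
Total penalty: €22,950 + €6,885 = €29,835

€29,835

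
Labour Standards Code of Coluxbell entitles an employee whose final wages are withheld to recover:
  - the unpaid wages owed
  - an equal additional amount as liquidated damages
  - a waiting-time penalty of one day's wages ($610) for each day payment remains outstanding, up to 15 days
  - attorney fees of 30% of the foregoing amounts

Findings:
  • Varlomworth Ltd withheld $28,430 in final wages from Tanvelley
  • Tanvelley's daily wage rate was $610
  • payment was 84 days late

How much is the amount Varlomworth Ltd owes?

$85,813

Liquidated damages (equal amount): $28,430
Penalty days: min(84, 15) = 15
Waiting-time penalty: 15 × $610 = $9,150
Subtotal: $28,430 + $28,430 + $9,150 = $66,010
Attorney fees: 30% of $66,010 = $19,803
Total award: $66,010 + $19,803 = $85,813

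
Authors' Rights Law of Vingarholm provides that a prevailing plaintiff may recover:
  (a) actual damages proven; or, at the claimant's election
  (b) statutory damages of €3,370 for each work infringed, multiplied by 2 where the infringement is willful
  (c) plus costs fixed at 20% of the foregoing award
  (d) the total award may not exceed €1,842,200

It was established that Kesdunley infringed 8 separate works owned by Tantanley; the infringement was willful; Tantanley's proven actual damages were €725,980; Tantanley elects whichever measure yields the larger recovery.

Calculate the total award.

€871,176

Statutory damages: 8 × €3,370 = €26,960
Doubled: 2 × €26,960 = €53,920
Greater of actual damages (€725,980) or enhanced statutory damages (€53,920): €725,980
Costs: 20% of €725,980 = €145,196
Award plus costs: €725,980 + €145,196 = €871,176
Cap at €1,842,200: €871,176 is within the cap, no reduction.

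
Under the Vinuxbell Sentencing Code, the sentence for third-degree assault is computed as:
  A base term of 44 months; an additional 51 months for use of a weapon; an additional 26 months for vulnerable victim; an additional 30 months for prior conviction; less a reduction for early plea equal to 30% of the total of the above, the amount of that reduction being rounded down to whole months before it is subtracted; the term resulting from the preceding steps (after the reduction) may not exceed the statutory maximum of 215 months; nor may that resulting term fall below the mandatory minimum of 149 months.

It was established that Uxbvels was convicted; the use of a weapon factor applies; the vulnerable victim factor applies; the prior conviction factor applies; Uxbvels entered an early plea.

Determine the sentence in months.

149 months

Use of a weapon enhancement: +51 months
Vulnerable victim enhancement: +26 months
Prior conviction enhancement: +30 months
Adjusted term: 44 months + 51 months + 26 months + 30 months = 151 months
Early plea reduction: 30% of 151 months = 45 months (rounded down)
After reduction: 151 − 45 = 106 months
Cap at 215 months: 106 months is within the cap, no reduction.
Minimum 149 months: 106 months is below the minimum → 149 months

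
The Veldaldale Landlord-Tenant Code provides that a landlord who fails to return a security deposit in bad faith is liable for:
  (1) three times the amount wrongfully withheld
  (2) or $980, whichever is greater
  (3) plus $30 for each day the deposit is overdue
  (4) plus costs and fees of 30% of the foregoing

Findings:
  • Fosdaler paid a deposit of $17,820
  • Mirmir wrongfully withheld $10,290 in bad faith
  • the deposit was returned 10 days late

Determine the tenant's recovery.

$40,521

Trebled: 3 × $10,290 = $30,870
Minimum $980: $30,870 meets the minimum, no increase.
Late-return penalty: 10 × $30 = $300
Damages plus late penalty: $30,870 + $300 = $31,170
Costs and fees: 30% of $31,170 = $9,351
Total recovery: $31,170 + $9,351 = $40,521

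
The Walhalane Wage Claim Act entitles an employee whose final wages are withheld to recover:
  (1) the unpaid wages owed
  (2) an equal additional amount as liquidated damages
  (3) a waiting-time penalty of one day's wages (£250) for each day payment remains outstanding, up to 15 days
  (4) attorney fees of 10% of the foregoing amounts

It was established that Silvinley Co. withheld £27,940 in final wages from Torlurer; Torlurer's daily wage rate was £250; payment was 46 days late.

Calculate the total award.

Liquidated damages (equal amount): £27,940
Penalty days: min(46, 15) = 15
Waiting-time penalty: 15 × £250 = £3,750
Subtotal: £27,940 + £27,940 + £3,750 = £59,630
Attorney fees: 10% of £59,630 = £5,963
Total award: £59,630 + £5,963 = £65,593

£65,593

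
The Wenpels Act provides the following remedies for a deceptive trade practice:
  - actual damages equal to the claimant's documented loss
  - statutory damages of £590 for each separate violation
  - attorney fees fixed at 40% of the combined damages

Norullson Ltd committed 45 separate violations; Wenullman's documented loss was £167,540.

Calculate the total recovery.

£271,726

Statutory damages: 45 × £590 = £26,550
Combined damages: £167,540 + £26,550 = £194,090
Attorney fees: 40% of £194,090 = £77,636
Total recovery: £194,090 + £77,636 = £271,726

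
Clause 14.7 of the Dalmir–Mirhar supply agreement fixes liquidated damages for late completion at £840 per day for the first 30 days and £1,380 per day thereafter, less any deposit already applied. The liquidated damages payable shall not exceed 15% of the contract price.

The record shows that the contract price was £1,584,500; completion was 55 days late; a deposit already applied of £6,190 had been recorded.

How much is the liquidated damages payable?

£53,510

First 30 days: 30 × £840 = £25,200
Remaining days: (55 − 30) × £1,380 = £34,500
Accrued per-day damages: £25,200 + £34,500 = £59,700
Less deposit already applied: £59,700 − £6,190 = £53,510
Cap: 15% of £1,584,500 = £237,675
Cap at £237,675: £53,510 is within the cap, no reduction.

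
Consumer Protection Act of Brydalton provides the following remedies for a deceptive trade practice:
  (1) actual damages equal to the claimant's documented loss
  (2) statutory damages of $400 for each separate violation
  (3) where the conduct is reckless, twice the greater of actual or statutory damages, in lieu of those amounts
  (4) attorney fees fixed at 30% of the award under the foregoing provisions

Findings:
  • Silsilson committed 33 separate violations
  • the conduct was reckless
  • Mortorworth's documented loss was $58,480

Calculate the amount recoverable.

Statutory damages: 33 × $400 = $13,200
Greater of actual damages ($58,480) or statutory damages ($13,200): $58,480
Doubled: 2 × $58,480 = $116,960
Attorney fees: 30% of $116,960 = $35,088
Total recovery: $116,960 + $35,088 = $152,048

$152,048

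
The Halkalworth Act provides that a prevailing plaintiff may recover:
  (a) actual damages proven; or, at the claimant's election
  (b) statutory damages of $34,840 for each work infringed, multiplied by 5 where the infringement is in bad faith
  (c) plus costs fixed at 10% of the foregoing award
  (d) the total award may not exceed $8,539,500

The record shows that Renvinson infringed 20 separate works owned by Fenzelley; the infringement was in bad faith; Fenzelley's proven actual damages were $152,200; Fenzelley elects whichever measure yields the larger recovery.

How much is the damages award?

Statutory damages: 20 × $34,840 = $696,800
Multiplied by 5: 5 × $696,800 = $3,484,000
Greater of actual damages ($152,200) or enhanced statutory damages ($3,484,000): $3,484,000
Costs: 10% of $3,484,000 = $348,400
Award plus costs: $3,484,000 + $348,400 = $3,832,400
Cap at $8,539,500: $3,832,400 is within the cap, no reduction.

$3,832,400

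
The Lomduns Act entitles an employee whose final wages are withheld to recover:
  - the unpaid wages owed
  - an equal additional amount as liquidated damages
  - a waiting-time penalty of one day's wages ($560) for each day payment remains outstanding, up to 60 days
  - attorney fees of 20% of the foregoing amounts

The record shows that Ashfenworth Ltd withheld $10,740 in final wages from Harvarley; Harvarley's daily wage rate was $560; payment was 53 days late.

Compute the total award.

Liquidated damages (equal amount): $10,740
Penalty days: min(53, 60) = 53
Waiting-time penalty: 53 × $560 = $29,680
Subtotal: $10,740 + $10,740 + $29,680 = $51,160
Attorney fees: 20% of $51,160 = $10,232
Total award: $51,160 + $10,232 = $61,392

$61,392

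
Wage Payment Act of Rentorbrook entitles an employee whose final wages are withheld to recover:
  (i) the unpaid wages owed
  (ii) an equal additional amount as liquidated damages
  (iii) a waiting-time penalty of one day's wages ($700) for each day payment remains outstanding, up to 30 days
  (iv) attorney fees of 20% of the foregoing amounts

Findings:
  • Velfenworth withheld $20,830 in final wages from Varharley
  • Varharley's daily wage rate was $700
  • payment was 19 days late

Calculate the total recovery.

Liquidated damages (equal amount): $20,830
Penalty days: min(19, 30) = 19
Waiting-time penalty: 19 × $700 = $13,300
Subtotal: $20,830 + $20,830 + $13,300 = $54,960
Attorney fees: 20% of $54,960 = $10,992
Total award: $54,960 + $10,992 = $65,952

$65,952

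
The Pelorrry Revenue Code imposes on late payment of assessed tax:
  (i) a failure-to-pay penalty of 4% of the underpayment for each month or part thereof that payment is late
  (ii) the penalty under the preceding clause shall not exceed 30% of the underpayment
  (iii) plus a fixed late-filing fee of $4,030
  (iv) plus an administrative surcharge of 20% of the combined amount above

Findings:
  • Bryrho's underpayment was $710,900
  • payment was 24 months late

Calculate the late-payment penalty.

$260,760

Accrued rate: 4% × 24 = 96%, capped at 30% → 30%
Failure-to-pay penalty: 30% of $710,900 = $213,270
Penalty before surcharge: $213,270 + $4,030 = $217,300
Administrative surcharge: 20% of $217,300 = $43,460
Total penalty: $217,300 + $43,460 = $260,760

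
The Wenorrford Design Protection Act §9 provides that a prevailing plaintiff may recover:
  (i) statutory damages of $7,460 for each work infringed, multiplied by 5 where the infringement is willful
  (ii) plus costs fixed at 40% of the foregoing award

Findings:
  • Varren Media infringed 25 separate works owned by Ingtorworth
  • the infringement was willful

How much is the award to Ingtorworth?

Statutory damages: 25 × $7,460 = $186,500
Multiplied by 5: 5 × $186,500 = $932,500
Costs: 40% of $932,500 = $373,000
Award plus costs: $932,500 + $373,000 = $1,305,500

$1,305,500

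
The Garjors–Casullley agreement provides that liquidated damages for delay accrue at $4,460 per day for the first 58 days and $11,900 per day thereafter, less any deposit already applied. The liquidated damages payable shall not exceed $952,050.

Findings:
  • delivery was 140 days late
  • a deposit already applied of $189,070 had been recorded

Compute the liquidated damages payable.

First 58 days: 58 × $4,460 = $258,680
Remaining days: (140 − 58) × $11,900 = $975,800
Accrued per-day damages: $258,680 + $975,800 = $1,234,480
Less deposit already applied: $1,234,480 − $189,070 = $1,045,410
Cap at $952,050: $1,045,410 exceeds the cap → $952,050

Liquidated damages: $952,050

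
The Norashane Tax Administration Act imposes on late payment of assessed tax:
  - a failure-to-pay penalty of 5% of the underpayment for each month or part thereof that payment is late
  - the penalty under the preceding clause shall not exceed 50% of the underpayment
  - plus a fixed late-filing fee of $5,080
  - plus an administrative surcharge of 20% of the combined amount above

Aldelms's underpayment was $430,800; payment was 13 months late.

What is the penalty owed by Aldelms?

Accrued rate: 5% × 13 = 65%, capped at 50% → 50%
Failure-to-pay penalty: 50% of $430,800 = $215,400
Penalty before surcharge: $215,400 + $5,080 = $220,480
Administrative surcharge: 20% of $220,480 = $44,096
Total penalty: $220,480 + $44,096 = $264,576

Penalty: $264,576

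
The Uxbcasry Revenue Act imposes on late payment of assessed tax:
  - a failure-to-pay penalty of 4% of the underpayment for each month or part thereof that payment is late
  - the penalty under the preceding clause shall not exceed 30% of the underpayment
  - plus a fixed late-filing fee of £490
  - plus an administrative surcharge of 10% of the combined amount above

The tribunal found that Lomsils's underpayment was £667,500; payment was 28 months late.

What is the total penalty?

Penalty: £220,814

Accrued rate: 4% × 28 = 112%, capped at 30% → 30%
Failure-to-pay penalty: 30% of £667,500 = £200,250
Penalty before surcharge: £200,250 + £490 = £200,740
Administrative surcharge: 10% of £200,740 = £20,074
Total penalty: £200,740 + £20,074 = £220,814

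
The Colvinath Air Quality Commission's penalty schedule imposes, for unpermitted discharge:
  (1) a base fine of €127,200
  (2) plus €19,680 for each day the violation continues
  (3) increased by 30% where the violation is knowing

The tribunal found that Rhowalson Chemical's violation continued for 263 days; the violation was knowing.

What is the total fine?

Per-day component: 263 × €19,680 = €5,175,840
Base plus per-day: €127,200 + €5,175,840 = €5,303,040
Enhancement: 30% of €5,303,040 = €1,590,912
Enhanced fine: €5,303,040 + €1,590,912 = €6,893,952

€6,893,952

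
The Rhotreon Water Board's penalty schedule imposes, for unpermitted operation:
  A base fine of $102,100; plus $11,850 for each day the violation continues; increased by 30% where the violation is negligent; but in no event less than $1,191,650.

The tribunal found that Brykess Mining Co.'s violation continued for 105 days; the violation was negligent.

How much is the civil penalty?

$1,750,255

Per-day component: 105 × $11,850 = $1,244,250
Base plus per-day: $102,100 + $1,244,250 = $1,346,350
Enhancement: 30% of $1,346,350 = $403,905
Enhanced fine: $1,346,350 + $403,905 = $1,750,255
Minimum $1,191,650: $1,750,255 meets the minimum, no increase.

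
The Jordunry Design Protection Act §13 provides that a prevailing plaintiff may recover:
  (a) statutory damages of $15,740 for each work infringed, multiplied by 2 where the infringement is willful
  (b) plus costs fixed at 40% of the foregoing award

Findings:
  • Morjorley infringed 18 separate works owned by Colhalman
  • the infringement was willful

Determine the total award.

Statutory damages: 18 × $15,740 = $283,320
Doubled: 2 × $283,320 = $566,640
Costs: 40% of $566,640 = $226,656
Award plus costs: $566,640 + $226,656 = $793,296

$793,296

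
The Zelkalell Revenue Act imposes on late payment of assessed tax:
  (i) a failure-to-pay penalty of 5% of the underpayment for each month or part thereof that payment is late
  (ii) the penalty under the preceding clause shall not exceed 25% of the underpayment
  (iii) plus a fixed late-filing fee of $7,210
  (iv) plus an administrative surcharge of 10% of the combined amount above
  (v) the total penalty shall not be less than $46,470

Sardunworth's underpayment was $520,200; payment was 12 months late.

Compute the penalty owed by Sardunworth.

$150,986

Accrued rate: 5% × 12 = 60%, capped at 25% → 25%
Failure-to-pay penalty: 25% of $520,200 = $130,050
Penalty before surcharge: $130,050 + $7,210 = $137,260
Administrative surcharge: 10% of $137,260 = $13,726
Total penalty: $137,260 + $13,726 = $150,986
Minimum $46,470: $150,986 meets the minimum, no increase.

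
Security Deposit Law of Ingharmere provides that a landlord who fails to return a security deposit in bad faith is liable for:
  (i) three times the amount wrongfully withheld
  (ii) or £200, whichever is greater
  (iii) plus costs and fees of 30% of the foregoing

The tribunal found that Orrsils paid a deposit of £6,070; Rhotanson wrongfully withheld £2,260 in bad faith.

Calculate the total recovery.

£8,814

Trebled: 3 × £2,260 = £6,780
Minimum £200: £6,780 meets the minimum, no increase.
Costs and fees: 30% of £6,780 = £2,034
Total recovery: £6,780 + £2,034 = £8,814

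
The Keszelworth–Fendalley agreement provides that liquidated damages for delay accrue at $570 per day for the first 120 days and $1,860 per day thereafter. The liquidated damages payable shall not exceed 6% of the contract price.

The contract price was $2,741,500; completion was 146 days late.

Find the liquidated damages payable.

First 120 days: 120 × $570 = $68,400
Remaining days: (146 − 120) × $1,860 = $48,360
Accrued per-day damages: $68,400 + $48,360 = $116,760
Cap: 6% of $2,741,500 = $164,490
Cap at $164,490: $116,760 is within the cap, no reduction.

$116,760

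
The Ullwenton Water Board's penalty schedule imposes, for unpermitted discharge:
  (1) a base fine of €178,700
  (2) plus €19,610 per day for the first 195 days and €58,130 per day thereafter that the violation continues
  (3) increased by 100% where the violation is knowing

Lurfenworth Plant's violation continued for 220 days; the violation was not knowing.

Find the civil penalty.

First 195 days: 195 × €19,610 = €3,823,950
Remaining days: (220 − 195) × €58,130 = €1,453,250
Per-day component: €3,823,950 + €1,453,250 = €5,277,200
Base plus per-day: €178,700 + €5,277,200 = €5,455,900
The violation was not knowing: no 100% increase.

Civil penalty: €5,455,900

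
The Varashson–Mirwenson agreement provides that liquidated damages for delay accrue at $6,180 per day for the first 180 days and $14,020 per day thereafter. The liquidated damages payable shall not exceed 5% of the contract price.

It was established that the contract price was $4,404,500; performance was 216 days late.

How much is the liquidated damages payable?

Liquidated damages: $220,225

First 180 days: 180 × $6,180 = $1,112,400
Remaining days: (216 − 180) × $14,020 = $504,720
Accrued per-day damages: $1,112,400 + $504,720 = $1,617,120
Cap: 5% of $4,404,500 = $220,225
Cap at $220,225: $1,617,120 exceeds the cap → $220,225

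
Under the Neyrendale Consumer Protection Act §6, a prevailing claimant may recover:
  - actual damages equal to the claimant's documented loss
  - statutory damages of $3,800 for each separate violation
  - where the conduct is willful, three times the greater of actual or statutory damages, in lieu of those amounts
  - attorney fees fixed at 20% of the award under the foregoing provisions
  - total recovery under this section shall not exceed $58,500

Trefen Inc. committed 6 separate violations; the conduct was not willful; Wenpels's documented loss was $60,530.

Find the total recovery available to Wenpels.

$58,500

Statutory damages: 6 × $3,800 = $22,800
Conduct not willful: the in-lieu enhancement does not apply.
Actual plus statutory damages: $60,530 + $22,800 = $83,330
Attorney fees: 20% of $83,330 = $16,666
Total before cap: $83,330 + $16,666 = $99,996
Cap at $58,500: $99,996 exceeds the cap → $58,500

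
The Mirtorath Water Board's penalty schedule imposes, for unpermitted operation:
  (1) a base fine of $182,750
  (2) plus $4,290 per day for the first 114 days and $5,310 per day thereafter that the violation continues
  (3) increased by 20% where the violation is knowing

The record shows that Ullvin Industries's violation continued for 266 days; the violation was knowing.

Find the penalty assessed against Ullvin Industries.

Civil penalty: $1,774,716

First 114 days: 114 × $4,290 = $489,060
Remaining days: (266 − 114) × $5,310 = $807,120
Per-day component: $489,060 + $807,120 = $1,296,180
Base plus per-day: $182,750 + $1,296,180 = $1,478,930
Enhancement: 20% of $1,478,930 = $295,786
Enhanced fine: $1,478,930 + $295,786 = $1,774,716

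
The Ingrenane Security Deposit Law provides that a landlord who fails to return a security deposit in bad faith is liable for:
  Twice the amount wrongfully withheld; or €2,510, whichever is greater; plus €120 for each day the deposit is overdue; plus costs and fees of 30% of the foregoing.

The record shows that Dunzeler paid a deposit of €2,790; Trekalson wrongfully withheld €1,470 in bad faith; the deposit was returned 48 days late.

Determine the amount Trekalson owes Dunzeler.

€11,310

Doubled: 2 × €1,470 = €2,940
Minimum €2,510: €2,940 meets the minimum, no increase.
Late-return penalty: 48 × €120 = €5,760
Damages plus late penalty: €2,940 + €5,760 = €8,700
Costs and fees: 30% of €8,700 = €2,610
Total recovery: €8,700 + €2,610 = €11,310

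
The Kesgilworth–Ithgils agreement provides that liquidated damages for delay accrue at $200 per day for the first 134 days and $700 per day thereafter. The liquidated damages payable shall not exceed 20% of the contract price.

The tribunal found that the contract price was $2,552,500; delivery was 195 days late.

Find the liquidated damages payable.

First 134 days: 134 × $200 = $26,800
Remaining days: (195 − 134) × $700 = $42,700
Accrued per-day damages: $26,800 + $42,700 = $69,500
Cap: 20% of $2,552,500 = $510,500
Cap at $510,500: $69,500 is within the cap, no reduction.

Liquidated damages: $69,500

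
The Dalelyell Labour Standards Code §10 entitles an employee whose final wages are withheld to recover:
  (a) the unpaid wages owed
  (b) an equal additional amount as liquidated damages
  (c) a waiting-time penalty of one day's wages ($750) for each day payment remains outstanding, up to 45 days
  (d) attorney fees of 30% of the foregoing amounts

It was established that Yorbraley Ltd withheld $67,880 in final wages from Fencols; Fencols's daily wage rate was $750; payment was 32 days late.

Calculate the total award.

Liquidated damages (equal amount): $67,880
Penalty days: min(32, 45) = 32
Waiting-time penalty: 32 × $750 = $24,000
Subtotal: $67,880 + $67,880 + $24,000 = $159,760
Attorney fees: 30% of $159,760 = $47,928
Total award: $159,760 + $47,928 = $207,688

$207,688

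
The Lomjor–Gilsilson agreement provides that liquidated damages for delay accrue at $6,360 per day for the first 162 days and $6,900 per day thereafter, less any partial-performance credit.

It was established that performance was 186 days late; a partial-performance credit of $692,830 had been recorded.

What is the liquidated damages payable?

Liquidated damages: $503,090

First 162 days: 162 × $6,360 = $1,030,320
Remaining days: (186 − 162) × $6,900 = $165,600
Accrued per-day damages: $1,030,320 + $165,600 = $1,195,920
Less partial-performance credit: $1,195,920 − $692,830 = $503,090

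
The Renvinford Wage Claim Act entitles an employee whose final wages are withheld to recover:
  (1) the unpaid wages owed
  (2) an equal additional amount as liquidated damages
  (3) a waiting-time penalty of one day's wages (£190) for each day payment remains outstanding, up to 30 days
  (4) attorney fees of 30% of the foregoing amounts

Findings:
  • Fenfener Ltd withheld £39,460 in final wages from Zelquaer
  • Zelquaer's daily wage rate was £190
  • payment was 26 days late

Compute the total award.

Liquidated damages (equal amount): £39,460
Penalty days: min(26, 30) = 26
Waiting-time penalty: 26 × £190 = £4,940
Subtotal: £39,460 + £39,460 + £4,940 = £83,860
Attorney fees: 30% of £83,860 = £25,158
Total award: £83,860 + £25,158 = £109,018

£109,018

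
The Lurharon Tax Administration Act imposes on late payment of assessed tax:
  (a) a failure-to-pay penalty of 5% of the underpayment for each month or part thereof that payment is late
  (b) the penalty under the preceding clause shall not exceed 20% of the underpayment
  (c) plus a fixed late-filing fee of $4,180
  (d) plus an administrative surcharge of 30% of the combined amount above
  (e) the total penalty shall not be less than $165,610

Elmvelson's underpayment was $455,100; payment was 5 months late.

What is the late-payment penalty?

Accrued rate: 5% × 5 = 25%, capped at 20% → 20%
Failure-to-pay penalty: 20% of $455,100 = $91,020
Penalty before surcharge: $91,020 + $4,180 = $95,200
Administrative surcharge: 30% of $95,200 = $28,560
Total penalty: $95,200 + $28,560 = $123,760
Minimum $165,610: $123,760 is below the minimum → $165,610

$165,610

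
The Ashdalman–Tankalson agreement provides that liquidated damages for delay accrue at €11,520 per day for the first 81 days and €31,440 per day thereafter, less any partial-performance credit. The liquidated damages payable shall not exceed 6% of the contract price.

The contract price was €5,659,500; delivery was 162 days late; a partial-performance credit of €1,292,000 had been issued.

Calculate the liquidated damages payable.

First 81 days: 81 × €11,520 = €933,120
Remaining days: (162 − 81) × €31,440 = €2,546,640
Accrued per-day damages: €933,120 + €2,546,640 = €3,479,760
Less partial-performance credit: €3,479,760 − €1,292,000 = €2,187,760
Cap: 6% of €5,659,500 = €339,570
Cap at €339,570: €2,187,760 exceeds the cap → €339,570

€339,570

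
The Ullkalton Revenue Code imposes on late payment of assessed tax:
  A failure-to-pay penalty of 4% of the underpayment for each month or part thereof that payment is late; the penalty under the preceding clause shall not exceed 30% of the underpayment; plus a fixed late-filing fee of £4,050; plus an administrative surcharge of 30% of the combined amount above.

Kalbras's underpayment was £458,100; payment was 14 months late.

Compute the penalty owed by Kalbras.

Accrued rate: 4% × 14 = 56%, capped at 30% → 30%
Failure-to-pay penalty: 30% of £458,100 = £137,430
Penalty before surcharge: £137,430 + £4,050 = £141,480
Administrative surcharge: 30% of £141,480 = £42,444
Total penalty: £141,480 + £42,444 = £183,924

£183,924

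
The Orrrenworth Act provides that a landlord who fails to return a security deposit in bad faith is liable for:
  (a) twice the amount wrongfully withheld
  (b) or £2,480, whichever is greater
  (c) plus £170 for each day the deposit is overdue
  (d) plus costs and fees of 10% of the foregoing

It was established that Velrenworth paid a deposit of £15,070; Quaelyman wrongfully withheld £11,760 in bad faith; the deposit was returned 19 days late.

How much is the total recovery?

Doubled: 2 × £11,760 = £23,520
Minimum £2,480: £23,520 meets the minimum, no increase.
Late-return penalty: 19 × £170 = £3,230
Damages plus late penalty: £23,520 + £3,230 = £26,750
Costs and fees: 10% of £26,750 = £2,675
Total recovery: £26,750 + £2,675 = £29,425

Recovery: £29,425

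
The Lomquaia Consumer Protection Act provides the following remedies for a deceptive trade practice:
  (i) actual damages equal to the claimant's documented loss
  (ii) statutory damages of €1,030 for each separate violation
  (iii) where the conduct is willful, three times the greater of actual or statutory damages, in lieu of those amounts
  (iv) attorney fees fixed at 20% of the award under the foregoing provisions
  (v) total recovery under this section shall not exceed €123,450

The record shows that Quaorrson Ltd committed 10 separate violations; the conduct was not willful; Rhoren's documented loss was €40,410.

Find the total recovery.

Total recovery: €60,852

Statutory damages: 10 × €1,030 = €10,300
Conduct not willful: the in-lieu enhancement does not apply.
Actual plus statutory damages: €40,410 + €10,300 = €50,710
Attorney fees: 20% of €50,710 = €10,142
Total before cap: €50,710 + €10,142 = €60,852
Cap at €123,450: €60,852 is within the cap, no reduction.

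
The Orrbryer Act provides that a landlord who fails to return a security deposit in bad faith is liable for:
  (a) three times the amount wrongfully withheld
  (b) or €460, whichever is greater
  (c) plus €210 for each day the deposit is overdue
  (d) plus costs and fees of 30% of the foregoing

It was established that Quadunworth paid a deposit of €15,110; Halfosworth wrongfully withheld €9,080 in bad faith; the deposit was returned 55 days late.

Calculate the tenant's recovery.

Trebled: 3 × €9,080 = €27,240
Minimum €460: €27,240 meets the minimum, no increase.
Late-return penalty: 55 × €210 = €11,550
Damages plus late penalty: €27,240 + €11,550 = €38,790
Costs and fees: 30% of €38,790 = €11,637
Total recovery: €38,790 + €11,637 = €50,427

€50,427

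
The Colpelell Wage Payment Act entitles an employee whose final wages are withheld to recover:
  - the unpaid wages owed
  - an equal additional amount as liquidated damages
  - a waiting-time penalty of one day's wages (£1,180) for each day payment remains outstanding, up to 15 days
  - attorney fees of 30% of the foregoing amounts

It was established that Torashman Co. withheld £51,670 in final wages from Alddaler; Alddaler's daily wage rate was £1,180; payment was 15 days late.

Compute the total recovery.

£157,352

Liquidated damages (equal amount): £51,670
Penalty days: min(15, 15) = 15
Waiting-time penalty: 15 × £1,180 = £17,700
Subtotal: £51,670 + £51,670 + £17,700 = £121,040
Attorney fees: 30% of £121,040 = £36,312
Total award: £121,040 + £36,312 = £157,352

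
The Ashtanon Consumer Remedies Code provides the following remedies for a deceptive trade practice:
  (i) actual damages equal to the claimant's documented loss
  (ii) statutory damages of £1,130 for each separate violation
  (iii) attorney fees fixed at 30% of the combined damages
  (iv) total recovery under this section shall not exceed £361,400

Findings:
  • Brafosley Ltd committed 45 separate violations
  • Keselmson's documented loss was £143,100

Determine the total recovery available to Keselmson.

£252,135

Statutory damages: 45 × £1,130 = £50,850
Combined damages: £143,100 + £50,850 = £193,950
Attorney fees: 30% of £193,950 = £58,185
Total before cap: £193,950 + £58,185 = £252,135
Cap at £361,400: £252,135 is within the cap, no reduction.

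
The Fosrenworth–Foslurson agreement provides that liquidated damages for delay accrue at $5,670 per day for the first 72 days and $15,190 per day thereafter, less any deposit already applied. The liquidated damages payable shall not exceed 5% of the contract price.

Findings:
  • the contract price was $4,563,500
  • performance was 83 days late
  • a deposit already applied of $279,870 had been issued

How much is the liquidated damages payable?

$228,175

First 72 days: 72 × $5,670 = $408,240
Remaining days: (83 − 72) × $15,190 = $167,090
Accrued per-day damages: $408,240 + $167,090 = $575,330
Less deposit already applied: $575,330 − $279,870 = $295,460
Cap: 5% of $4,563,500 = $228,175
Cap at $228,175: $295,460 exceeds the cap → $228,175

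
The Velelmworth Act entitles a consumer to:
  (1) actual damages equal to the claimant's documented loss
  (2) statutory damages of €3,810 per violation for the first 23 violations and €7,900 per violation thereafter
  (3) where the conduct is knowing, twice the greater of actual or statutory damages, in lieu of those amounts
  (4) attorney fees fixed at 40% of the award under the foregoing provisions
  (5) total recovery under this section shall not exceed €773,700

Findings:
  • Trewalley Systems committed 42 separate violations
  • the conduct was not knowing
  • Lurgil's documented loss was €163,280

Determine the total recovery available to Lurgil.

First 23 violations: 23 × €3,810 = €87,630
Remaining violations: (42 − 23) × €7,900 = €150,100
Statutory damages: €87,630 + €150,100 = €237,730
Conduct not knowing: the in-lieu enhancement does not apply.
Actual plus statutory damages: €163,280 + €237,730 = €401,010
Attorney fees: 40% of €401,010 = €160,404
Total before cap: €401,010 + €160,404 = €561,414
Cap at €773,700: €561,414 is within the cap, no reduction.

Total recovery: €561,414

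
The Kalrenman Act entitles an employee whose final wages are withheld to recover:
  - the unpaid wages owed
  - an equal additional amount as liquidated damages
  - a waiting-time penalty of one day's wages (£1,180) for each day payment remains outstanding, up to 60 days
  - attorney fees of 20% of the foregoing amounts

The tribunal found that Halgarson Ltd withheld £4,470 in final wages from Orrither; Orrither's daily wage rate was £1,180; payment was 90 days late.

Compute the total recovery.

Liquidated damages (equal amount): £4,470
Penalty days: min(90, 60) = 60
Waiting-time penalty: 60 × £1,180 = £70,800
Subtotal: £4,470 + £4,470 + £70,800 = £79,740
Attorney fees: 20% of £79,740 = £15,948
Total award: £79,740 + £15,948 = £95,688

£95,688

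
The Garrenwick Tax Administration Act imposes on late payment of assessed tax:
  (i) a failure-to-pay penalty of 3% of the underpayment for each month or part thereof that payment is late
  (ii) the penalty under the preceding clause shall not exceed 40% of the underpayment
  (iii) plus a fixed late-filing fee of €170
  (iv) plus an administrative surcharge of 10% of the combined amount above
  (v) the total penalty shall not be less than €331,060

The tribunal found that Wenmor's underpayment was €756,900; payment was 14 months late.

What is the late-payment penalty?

Accrued rate: 3% × 14 = 42%, capped at 40% → 40%
Failure-to-pay penalty: 40% of €756,900 = €302,760
Penalty before surcharge: €302,760 + €170 = €302,930
Administrative surcharge: 10% of €302,930 = €30,293
Total penalty: €302,930 + €30,293 = €333,223
Minimum €331,060: €333,223 meets the minimum, no increase.

Penalty: €333,223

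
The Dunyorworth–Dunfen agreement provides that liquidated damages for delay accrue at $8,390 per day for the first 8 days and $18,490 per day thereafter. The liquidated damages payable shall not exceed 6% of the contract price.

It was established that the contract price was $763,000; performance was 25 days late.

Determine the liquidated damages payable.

First 8 days: 8 × $8,390 = $67,120
Remaining days: (25 − 8) × $18,490 = $314,330
Accrued per-day damages: $67,120 + $314,330 = $381,450
Cap: 6% of $763,000 = $45,780
Cap at $45,780: $381,450 exceeds the cap → $45,780

$45,780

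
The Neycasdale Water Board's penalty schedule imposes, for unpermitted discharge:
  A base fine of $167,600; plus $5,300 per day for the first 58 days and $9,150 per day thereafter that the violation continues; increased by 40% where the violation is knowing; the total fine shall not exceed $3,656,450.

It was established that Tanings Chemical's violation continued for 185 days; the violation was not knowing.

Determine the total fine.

First 58 days: 58 × $5,300 = $307,400
Remaining days: (185 − 58) × $9,150 = $1,162,050
Per-day component: $307,400 + $1,162,050 = $1,469,450
Base plus per-day: $167,600 + $1,469,450 = $1,637,050
The violation was not knowing: no 40% increase.
Cap at $3,656,450: $1,637,050 is within the cap, no reduction.

$1,637,050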